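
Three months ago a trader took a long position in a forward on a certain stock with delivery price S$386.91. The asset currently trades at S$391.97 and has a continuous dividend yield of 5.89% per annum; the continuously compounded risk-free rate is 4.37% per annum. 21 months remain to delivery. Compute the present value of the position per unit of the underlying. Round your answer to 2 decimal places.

Current fair forward for the remaining 21 months: F = S·e^((r − q)·T), (r − q) = 0.0437 − 0.0589 = -0.0152
F = 391.97 · e^(-0.0152 × 21/12) = 391.97 × 0.973751 = 381.6812
Value of long forward = (F − K)·e^(−rT) = (381.6812 − 386.91) · e^(−0.0437·21/12)
= -5.2288 × 0.926376 = -4.84

-S$4.84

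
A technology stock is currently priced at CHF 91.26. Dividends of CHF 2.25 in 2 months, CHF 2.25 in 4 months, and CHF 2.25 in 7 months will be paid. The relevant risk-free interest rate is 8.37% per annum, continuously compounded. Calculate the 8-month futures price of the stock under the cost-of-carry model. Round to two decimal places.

PV(dividends) I = 2.25·e^(−0.0837·2/12) + 2.25·e^(−0.0837·4/12) + 2.25·e^(−0.0837·7/12)
I = 2.2188 + 2.1881 + 2.1428 = 6.5497
F = (S − I)·e^(rT) = (91.26 − 6.5497) · e^(0.0837·8/12)
= 84.7103 · e^0.055800 = 84.7103 × 1.057386 = CHF 89.57

CHF 89.57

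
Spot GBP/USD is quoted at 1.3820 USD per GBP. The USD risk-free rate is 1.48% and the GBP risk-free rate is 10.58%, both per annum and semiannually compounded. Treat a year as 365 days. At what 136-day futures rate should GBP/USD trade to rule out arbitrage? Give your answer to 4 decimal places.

By covered interest parity, F = S · (1+r_USD/2)^(2T) / (1+r_GBP/2)^(2T)
= 1.3820 × 1.005509 / 1.039161 = 1.3820 × 0.967616
F = 1.3372 USD per GBP

1.3372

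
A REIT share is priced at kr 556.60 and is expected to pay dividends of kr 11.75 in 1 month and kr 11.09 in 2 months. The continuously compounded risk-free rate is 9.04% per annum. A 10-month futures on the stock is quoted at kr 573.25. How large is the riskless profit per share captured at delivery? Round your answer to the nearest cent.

kr 2.55 per share

PV(dividends) I = 11.75·e^(−0.0904·1/12) + 11.09·e^(−0.0904·2/12) = 22.5860
Fair futures F* = (S − I)·e^(rT) = (556.60 − 22.5860)·e^0.075333 = 534.0140 × 1.078243 = 575.7969
Market kr 573.25 < fair 575.7969: forward underpriced → reverse cash-and-carry (short the stock, invest proceeds at r, pay the dividends, go long the forward).
Profit at T = |F_mkt − F*| = |573.25 − 575.7969| = kr 2.55 per share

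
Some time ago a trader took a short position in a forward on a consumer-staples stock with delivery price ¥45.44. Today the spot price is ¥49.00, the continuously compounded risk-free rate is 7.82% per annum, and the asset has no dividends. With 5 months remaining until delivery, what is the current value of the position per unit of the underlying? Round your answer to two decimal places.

-¥5.02

Current fair forward for the remaining 5 months: F = S·e^(r·T), r = 0.0782
F = 49.00 · e^(0.0782 × 5/12) = 49.00 × 1.033120 = 50.6229
Value of long forward = (F − K)·e^(−rT) = (50.6229 − 45.44) · e^(−0.0782·5/12)
= 5.1829 × 0.967942 = 5.02
Short position value = −(long value) = -¥5.02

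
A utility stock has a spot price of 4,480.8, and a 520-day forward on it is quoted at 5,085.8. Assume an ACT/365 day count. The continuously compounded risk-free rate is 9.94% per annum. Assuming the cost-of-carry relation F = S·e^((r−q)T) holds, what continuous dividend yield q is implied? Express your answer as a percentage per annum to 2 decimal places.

From F = S·e^((r−q)T): (r − q) = ln(F/S)/T
ln(5085.8/4480.8) = ln(1.135021) = 0.126651
(r − q) = 0.126651 / (520/365) = 0.088899
q = r − ln(F/S)/T = 0.0994 − 0.088899 = 0.010501
q = 1.05%

1.05%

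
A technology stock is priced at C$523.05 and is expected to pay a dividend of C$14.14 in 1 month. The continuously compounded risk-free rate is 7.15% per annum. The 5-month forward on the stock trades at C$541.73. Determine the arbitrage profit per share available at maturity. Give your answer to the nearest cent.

PV(dividends) I = 14.14·e^(−0.0715·1/12) = 14.0560
Fair forward F* = (S − I)·e^(rT) = (523.05 − 14.0560)·e^0.029792 = 508.9940 × 1.030240 = 524.3860
Market C$541.73 > fair 524.3860: forward overpriced → cash-and-carry (borrow at r, buy the stock and collect the dividends, short the forward).
Profit at T = |F_mkt − F*| = |541.73 − 524.3860| = C$17.34 per share

C$17.34 per share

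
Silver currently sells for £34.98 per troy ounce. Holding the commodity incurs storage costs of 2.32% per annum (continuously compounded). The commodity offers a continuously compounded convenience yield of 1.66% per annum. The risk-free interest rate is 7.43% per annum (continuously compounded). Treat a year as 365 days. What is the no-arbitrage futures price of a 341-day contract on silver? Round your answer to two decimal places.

Net carry = r + u − y = 0.0743 + 0.0232 − 0.0166 = 0.0809
F = S·e^((r+u−y)T) = 34.98 · e^(0.0809 × 341/365) = 34.98 · e^0.075581
= 34.98 × 1.078511 = £37.73 per troy ounce

£37.73 per troy ounce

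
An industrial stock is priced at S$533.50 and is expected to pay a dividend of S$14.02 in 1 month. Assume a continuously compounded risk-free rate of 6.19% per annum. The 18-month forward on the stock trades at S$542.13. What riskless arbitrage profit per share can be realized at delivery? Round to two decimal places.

PV(dividends) I = 14.02·e^(−0.0619·1/12) = 13.9479
Fair forward F* = (S − I)·e^(rT) = (533.50 − 13.9479)·e^0.092850 = 519.5521 × 1.097297 = 570.1030
Market S$542.13 < fair 570.1030: forward underpriced → reverse cash-and-carry (short the stock, invest proceeds at r, pay the dividends, go long the forward).
Profit at T = |F_mkt − F*| = |542.13 − 570.1030| = S$27.97 per share

S$27.97 per share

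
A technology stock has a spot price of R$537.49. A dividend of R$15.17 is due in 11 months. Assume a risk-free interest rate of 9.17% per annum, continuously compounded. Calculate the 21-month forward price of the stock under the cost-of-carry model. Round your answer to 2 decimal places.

R$614.68

PV(dividends) I = 15.17·e^(−0.0917·11/12)
I = 13.9470
F = (S − I)·e^(rT) = (537.49 − 13.9470) · e^(0.0917·21/12)
= 523.5430 · e^0.160475 = 523.5430 × 1.174068 = R$614.68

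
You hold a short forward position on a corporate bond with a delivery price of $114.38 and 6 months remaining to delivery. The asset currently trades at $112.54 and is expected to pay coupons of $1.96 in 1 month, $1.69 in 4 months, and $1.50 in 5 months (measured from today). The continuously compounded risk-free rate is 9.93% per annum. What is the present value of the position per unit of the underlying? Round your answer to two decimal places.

$1.32

PV(remaining coupons) I = 1.96·e^(−0.0993·1/12) + 1.69·e^(−0.0993·4/12) + 1.50·e^(−0.0993·5/12) = 5.0180
Current forward F = (S − I)·e^(rT) = (112.54 − 5.0180)·e^(0.0993·6/12) = 107.5220 × 1.050903 = 112.9952
Value (long) = (F − K)·e^(−rT) = (112.9952 − 114.38) × 0.951562 = -1.3177
Short position value = −(long value) = $1.32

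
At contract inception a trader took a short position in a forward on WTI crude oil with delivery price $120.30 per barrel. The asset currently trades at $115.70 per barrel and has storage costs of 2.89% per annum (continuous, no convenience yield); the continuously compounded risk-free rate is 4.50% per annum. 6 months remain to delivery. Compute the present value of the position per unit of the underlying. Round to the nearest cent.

Current fair forward for the remaining 6 months: F = S·e^((r + u)·T), (r + u) = 0.0450 + 0.0289 = 0.0739
F = 115.70 · e^(0.0739 × 6/12) = 115.70 × 1.037641 = 120.0551
Value of long forward = (F − K)·e^(−rT) = (120.0551 − 120.30) · e^(−0.0450·6/12)
= -0.2449 × 0.977751 = -0.24
Short position value = −(long value) = $0.24

$0.24 per barrel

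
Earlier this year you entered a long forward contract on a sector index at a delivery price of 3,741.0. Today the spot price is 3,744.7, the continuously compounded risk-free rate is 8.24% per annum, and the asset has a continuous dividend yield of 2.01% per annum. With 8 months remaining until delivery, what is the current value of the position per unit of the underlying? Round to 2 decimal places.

153.82

Current fair forward for the remaining 8 months: F = S·e^((r − q)·T), (r − q) = 0.0824 − 0.0201 = 0.0623
F = 3744.7 · e^(0.0623 × 8/12) = 3744.7 × 1.04240791 = 3903.5049
Value of long forward = (F − K)·e^(−rT) = (3903.5049 − 3741.0) · e^(−0.0824·8/12)
= 162.5049 × 0.94654825 = 153.82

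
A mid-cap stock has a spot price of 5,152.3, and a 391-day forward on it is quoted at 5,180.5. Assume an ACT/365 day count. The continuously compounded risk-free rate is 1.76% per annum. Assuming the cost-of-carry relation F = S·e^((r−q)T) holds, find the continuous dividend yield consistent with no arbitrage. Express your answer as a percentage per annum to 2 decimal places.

From F = S·e^((r−q)T): (r − q) = ln(F/S)/T
ln(5180.5/5152.3) = ln(1.005473) = 0.005458
(r − q) = 0.005458 / (391/365) = 0.005095
q = r − ln(F/S)/T = 0.0176 − 0.005095 = 0.012505
q = 1.25%

1.25%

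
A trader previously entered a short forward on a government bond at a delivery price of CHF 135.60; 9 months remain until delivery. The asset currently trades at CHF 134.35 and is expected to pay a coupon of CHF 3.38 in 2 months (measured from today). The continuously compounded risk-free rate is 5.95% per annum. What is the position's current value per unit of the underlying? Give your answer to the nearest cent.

-CHF 1.32

PV(remaining coupons) I = 3.38·e^(−0.0595·2/12) = 3.3466
Current forward F = (S − I)·e^(rT) = (134.35 − 3.3466)·e^(0.0595·9/12) = 131.0034 × 1.045636 = 136.9819
Value (long) = (F − K)·e^(−rT) = (136.9819 − 135.60) × 0.956356 = 1.3216
Short position value = −(long value) = -CHF 1.32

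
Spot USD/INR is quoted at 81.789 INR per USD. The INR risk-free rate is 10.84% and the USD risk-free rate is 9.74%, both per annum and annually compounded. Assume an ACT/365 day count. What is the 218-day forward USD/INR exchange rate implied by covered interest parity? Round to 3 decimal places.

82.278

By covered interest parity, F = S · (1+r_INR)^T / (1+r_USD)^T
= 81.789 × 1.063397 / 1.057081 = 81.789 × 1.005975
F = 82.278 INR per USD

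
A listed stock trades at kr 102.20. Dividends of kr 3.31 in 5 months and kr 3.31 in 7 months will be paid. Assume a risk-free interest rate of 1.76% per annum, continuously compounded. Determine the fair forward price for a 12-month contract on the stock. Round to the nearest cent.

kr 97.34

PV(dividends) I = 3.31·e^(−0.0176·5/12) + 3.31·e^(−0.0176·7/12)
I = 3.2858 + 3.2762 = 6.5620
F = (S − I)·e^(rT) = (102.20 − 6.5620) · e^(0.0176·12/12)
= 95.6380 · e^0.017600 = 95.6380 × 1.017756 = kr 97.34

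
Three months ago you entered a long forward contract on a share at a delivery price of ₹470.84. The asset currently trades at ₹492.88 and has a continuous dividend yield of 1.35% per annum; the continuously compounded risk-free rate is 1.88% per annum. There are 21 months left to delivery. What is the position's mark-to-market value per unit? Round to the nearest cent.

₹25.77

Current fair forward for the remaining 21 months: F = S·e^((r − q)·T), (r − q) = 0.0188 − 0.0135 = 0.0053
F = 492.88 · e^(0.0053 × 21/12) = 492.88 × 1.009318 = 497.4727
Value of long forward = (F − K)·e^(−rT) = (497.4727 − 470.84) · e^(−0.0188·21/12)
= 26.6327 × 0.967635 = 25.77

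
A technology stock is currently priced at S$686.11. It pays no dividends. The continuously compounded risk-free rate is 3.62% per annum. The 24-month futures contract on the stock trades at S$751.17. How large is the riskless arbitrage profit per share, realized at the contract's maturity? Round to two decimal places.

S$13.54 per share

Fair futures: F* = S·e^(carry·T), with carry = r = 0.0362
F* = 686.11 · e^(0.0362 × 24/12) = 686.11 · e^0.072400 = 686.11 × 1.075085 = S$737.6266
Market S$751.17 > fair S$737.6266: forward overpriced → cash-and-carry (buy spot, short the forward).
At maturity, profit = |F_mkt − F*| = |751.17 − 737.6266| = S$13.54 per share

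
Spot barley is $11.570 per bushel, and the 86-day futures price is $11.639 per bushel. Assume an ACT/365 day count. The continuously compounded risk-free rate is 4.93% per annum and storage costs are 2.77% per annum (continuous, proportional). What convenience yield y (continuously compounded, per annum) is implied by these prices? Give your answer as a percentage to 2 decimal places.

5.18%

F = S·e^((r+u−y)T) ⇒ (r+u−y) = ln(F/S)/T
ln(11.639/11.570) = 0.005946; /T ⇒ 0.025236
y = r + u − ln(F/S)/T = 0.0493 + 0.0277 − 0.025236 = 0.051764
y = 5.18%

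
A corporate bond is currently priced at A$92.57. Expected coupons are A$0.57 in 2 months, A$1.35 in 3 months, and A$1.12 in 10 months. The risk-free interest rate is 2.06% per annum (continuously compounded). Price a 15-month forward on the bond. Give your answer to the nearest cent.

PV(coupons) I = 0.57·e^(−0.0206·2/12) + 1.35·e^(−0.0206·3/12) + 1.12·e^(−0.0206·10/12)
I = 0.5680 + 1.3431 + 1.1009 = 3.0120
F = (S − I)·e^(rT) = (92.57 − 3.0120) · e^(0.0206·15/12)
= 89.5580 · e^0.025750 = 89.5580 × 1.026084 = A$91.89

A$91.89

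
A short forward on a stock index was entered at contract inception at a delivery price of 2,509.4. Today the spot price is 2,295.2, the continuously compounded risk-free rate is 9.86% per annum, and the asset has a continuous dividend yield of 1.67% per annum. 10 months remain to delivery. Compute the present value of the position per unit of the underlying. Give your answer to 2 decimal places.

Current fair forward for the remaining 10 months: F = S·e^((r − q)·T), (r − q) = 0.0986 − 0.0167 = 0.0819
F = 2295.2 · e^(0.0819 × 10/12) = 2295.2 × 1.07063293 = 2457.3167
Value of long forward = (F − K)·e^(−rT) = (2457.3167 − 2509.4) · e^(−0.0986·10/12)
= -52.0833 × 0.92111843 = -47.97
Short position value = −(long value) = 47.97

47.97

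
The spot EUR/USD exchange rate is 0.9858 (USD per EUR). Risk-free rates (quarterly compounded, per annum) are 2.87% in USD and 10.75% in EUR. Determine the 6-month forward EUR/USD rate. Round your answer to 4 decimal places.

By covered interest parity, F = S · (1+r_USD/4)^(4T) / (1+r_EUR/4)^(4T)
= 0.9858 × 1.014401 / 1.054472 = 0.9858 × 0.961999
F = 0.9483 USD per EUR

0.9483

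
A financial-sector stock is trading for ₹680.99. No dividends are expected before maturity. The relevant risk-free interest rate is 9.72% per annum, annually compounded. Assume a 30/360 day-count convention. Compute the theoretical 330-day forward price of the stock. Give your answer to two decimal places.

F = S · (1+r)^T
= 680.99 × 1.088751
F = ₹741.43

₹741.43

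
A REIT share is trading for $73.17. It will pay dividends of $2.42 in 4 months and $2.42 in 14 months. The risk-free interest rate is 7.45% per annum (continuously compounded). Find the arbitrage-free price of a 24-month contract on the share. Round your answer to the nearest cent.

$79.61

PV(dividends) I = 2.42·e^(−0.0745·4/12) + 2.42·e^(−0.0745·14/12)
I = 2.3606 + 2.2185 = 4.5791
F = (S − I)·e^(rT) = (73.17 − 4.5791) · e^(0.0745·24/12)
= 68.5909 · e^0.149000 = 68.5909 × 1.160673 = $79.61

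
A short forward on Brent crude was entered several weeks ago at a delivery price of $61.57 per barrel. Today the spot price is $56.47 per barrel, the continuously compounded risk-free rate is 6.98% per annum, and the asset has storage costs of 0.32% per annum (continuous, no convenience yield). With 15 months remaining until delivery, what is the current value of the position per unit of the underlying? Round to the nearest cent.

Current fair forward for the remaining 15 months: F = S·e^((r + u)·T), (r + u) = 0.0698 + 0.0032 = 0.0730
F = 56.47 · e^(0.0730 × 15/12) = 56.47 × 1.095543 = 61.8653
Value of long forward = (F − K)·e^(−rT) = (61.8653 − 61.57) · e^(−0.0698·15/12)
= 0.2953 × 0.916448 = 0.27
Short position value = −(long value) = -$0.27

-$0.27 per barrel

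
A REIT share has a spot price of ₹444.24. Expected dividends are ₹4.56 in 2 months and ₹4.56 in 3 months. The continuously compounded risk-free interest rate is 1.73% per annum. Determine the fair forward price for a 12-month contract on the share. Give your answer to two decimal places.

₹442.75

PV(dividends) I = 4.56·e^(−0.0173·2/12) + 4.56·e^(−0.0173·3/12)
I = 4.5469 + 4.5403 = 9.0872
F = (S − I)·e^(rT) = (444.24 − 9.0872) · e^(0.0173·12/12)
= 435.1528 · e^0.017300 = 435.1528 × 1.017451 = ₹442.75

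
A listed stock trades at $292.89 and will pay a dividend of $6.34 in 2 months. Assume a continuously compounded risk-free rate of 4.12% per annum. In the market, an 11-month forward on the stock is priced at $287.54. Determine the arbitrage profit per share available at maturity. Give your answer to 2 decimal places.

PV(dividends) I = 6.34·e^(−0.0412·2/12) = 6.2966
Fair forward F* = (S − I)·e^(rT) = (292.89 − 6.2966)·e^0.037767 = 286.5934 × 1.038489 = 297.6241
Market $287.54 < fair 297.6241: forward underpriced → reverse cash-and-carry (short the stock, invest proceeds at r, pay the dividends, go long the forward).
Profit at T = |F_mkt − F*| = |287.54 − 297.6241| = $10.08 per share

$10.08 per share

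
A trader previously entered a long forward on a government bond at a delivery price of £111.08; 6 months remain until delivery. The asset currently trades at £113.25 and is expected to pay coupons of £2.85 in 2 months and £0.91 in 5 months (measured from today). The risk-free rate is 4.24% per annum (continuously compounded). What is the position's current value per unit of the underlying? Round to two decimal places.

PV(remaining coupons) I = 2.85·e^(−0.0424·2/12) + 0.91·e^(−0.0424·5/12) = 3.7240
Current forward F = (S − I)·e^(rT) = (113.25 − 3.7240)·e^(0.0424·6/12) = 109.5260 × 1.021426 = 111.8727
Value (long) = (F − K)·e^(−rT) = (111.8727 − 111.08) × 0.979023 = 0.7761
Value = £0.78

£0.78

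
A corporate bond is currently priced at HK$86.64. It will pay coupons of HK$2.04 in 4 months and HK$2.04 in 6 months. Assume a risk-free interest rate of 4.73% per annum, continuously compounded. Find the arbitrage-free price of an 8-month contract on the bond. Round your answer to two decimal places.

HK$85.29

PV(coupons) I = 2.04·e^(−0.0473·4/12) + 2.04·e^(−0.0473·6/12)
I = 2.0081 + 1.9923 = 4.0004
F = (S − I)·e^(rT) = (86.64 − 4.0004) · e^(0.0473·8/12)
= 82.6396 · e^0.031533 = 82.6396 × 1.032035 = HK$85.29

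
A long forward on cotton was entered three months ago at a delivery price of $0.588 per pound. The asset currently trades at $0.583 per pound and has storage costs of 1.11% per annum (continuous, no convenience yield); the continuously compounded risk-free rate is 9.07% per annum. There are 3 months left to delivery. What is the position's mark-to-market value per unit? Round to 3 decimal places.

Current fair forward for the remaining 3 months: F = S·e^((r + u)·T), (r + u) = 0.0907 + 0.0111 = 0.1018
F = 0.583 · e^(0.1018 × 3/12) = 0.583 × 1.025777 = 0.5980
Value of long forward = (F − K)·e^(−rT) = (0.5980 − 0.588) · e^(−0.0907·3/12)
= 0.0100 × 0.977580 = 0.010

$0.010 per pound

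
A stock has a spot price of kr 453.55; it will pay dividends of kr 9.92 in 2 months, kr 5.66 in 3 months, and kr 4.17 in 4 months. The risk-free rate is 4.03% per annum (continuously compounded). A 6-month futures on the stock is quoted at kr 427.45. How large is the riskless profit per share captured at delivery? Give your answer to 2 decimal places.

kr 15.36 per share

PV(dividends) I = 9.92·e^(−0.0403·2/12) + 5.66·e^(−0.0403·3/12) + 4.17·e^(−0.0403·4/12) = 19.5712
Fair futures F* = (S − I)·e^(rT) = (453.55 − 19.5712)·e^0.020150 = 433.9788 × 1.020354 = 442.8120
Market kr 427.45 < fair 442.8120: forward underpriced → reverse cash-and-carry (short the stock, invest proceeds at r, pay the dividends, go long the forward).
Profit at T = |F_mkt − F*| = |427.45 − 442.8120| = kr 15.36 per share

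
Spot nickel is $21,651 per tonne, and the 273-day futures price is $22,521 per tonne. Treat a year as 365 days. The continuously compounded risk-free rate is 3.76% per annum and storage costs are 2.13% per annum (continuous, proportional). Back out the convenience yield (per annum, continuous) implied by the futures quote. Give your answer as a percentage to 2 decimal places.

F = S·e^((r+u−y)T) ⇒ (r+u−y) = ln(F/S)/T
ln(22521/21651) = 0.039397; /T ⇒ 0.052674
y = r + u − ln(F/S)/T = 0.0376 + 0.0213 − 0.052674 = 0.006226
y = 0.62%

0.62%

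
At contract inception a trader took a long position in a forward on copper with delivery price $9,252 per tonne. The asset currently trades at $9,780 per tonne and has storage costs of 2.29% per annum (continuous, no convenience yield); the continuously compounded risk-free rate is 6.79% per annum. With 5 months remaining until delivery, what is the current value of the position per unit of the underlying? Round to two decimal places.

$879.85 per tonne

Current fair forward for the remaining 5 months: F = S·e^((r + u)·T), (r + u) = 0.0679 + 0.0229 = 0.0908
F = 9780 · e^(0.0908 × 5/12) = 9780 × 1.03855813 = 10157.0985
Value of long forward = (F − K)·e^(−rT) = (10157.0985 − 9252) · e^(−0.0679·5/12)
= 905.0985 × 0.97210479 = 879.85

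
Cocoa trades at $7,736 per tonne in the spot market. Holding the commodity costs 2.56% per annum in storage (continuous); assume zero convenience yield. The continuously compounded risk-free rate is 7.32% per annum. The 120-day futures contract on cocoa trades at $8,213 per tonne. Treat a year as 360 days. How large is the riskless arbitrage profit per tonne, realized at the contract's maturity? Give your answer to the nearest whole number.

Fair futures: F* = S·e^(carry·T), with carry = (r + u) = 0.0732 + 0.0256 = 0.0988
F* = 7736 · e^(0.0988 × 120/360) = 7736 · e^0.032933 = 7736 × 1.033481 = $7995.0090
Market $8213 > fair $7995.0090: forward overpriced → cash-and-carry (buy spot, short the forward).
At maturity, profit = |F_mkt − F*| = |8213 − 7995.0090| = $218 per tonne

$218 per tonne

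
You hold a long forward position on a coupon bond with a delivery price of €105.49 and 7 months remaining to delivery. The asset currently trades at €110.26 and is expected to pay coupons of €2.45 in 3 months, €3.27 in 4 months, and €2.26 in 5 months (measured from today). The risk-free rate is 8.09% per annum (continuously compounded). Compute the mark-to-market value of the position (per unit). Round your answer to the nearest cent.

PV(remaining coupons) I = 2.45·e^(−0.0809·3/12) + 3.27·e^(−0.0809·4/12) + 2.26·e^(−0.0809·5/12) = 7.7690
Current forward F = (S − I)·e^(rT) = (110.26 − 7.7690)·e^(0.0809·7/12) = 102.4910 × 1.048323 = 107.4437
Value (long) = (F − K)·e^(−rT) = (107.4437 − 105.49) × 0.953905 = 1.8636
Value = €1.86

€1.86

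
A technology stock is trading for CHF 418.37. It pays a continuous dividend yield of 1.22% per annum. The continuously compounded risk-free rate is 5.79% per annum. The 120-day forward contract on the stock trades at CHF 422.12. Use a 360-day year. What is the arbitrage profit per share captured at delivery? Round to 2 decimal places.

CHF 2.67 per share

Fair forward: F* = S·e^(carry·T), with carry = (r − q) = 0.0579 − 0.0122 = 0.0457
F* = 418.37 · e^(0.0457 × 120/360) = 418.37 · e^0.015233 = 418.37 × 1.015350 = CHF 424.7920
Market CHF 422.12 < fair CHF 424.7920: forward underpriced → reverse cash-and-carry (short spot, go long the forward).
At maturity, profit = |F_mkt − F*| = |422.12 − 424.7920| = CHF 2.67 per share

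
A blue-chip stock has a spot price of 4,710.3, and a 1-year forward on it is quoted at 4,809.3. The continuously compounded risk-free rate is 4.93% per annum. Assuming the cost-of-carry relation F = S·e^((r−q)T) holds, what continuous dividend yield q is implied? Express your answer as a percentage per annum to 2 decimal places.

From F = S·e^((r−q)T): (r − q) = ln(F/S)/T
ln(4809.3/4710.3) = ln(1.021018) = 0.020800
(r − q) = 0.020800 / (1) = 0.020800
q = r − ln(F/S)/T = 0.0493 − 0.020800 = 0.028500
q = 2.85%

2.85%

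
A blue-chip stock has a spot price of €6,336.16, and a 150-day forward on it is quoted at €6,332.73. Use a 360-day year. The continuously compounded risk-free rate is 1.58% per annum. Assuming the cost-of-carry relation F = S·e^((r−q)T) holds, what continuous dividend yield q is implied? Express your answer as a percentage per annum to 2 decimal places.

1.71%

From F = S·e^((r−q)T): (r − q) = ln(F/S)/T
ln(6332.73/6336.16) = ln(0.999459) = -0.000541
(r − q) = -0.000541 / (150/360) = -0.001298
q = r − ln(F/S)/T = 0.0158 + 0.001298 = 0.017098
q = 1.71%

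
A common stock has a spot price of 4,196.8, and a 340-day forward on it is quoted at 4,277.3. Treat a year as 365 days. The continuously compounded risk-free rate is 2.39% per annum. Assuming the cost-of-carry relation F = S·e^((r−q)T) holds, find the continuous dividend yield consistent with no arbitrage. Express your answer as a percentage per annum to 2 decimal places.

0.35%

From F = S·e^((r−q)T): (r − q) = ln(F/S)/T
ln(4277.3/4196.8) = ln(1.019181) = 0.018999
(r − q) = 0.018999 / (340/365) = 0.020396
q = r − ln(F/S)/T = 0.0239 − 0.020396 = 0.003504
q = 0.35%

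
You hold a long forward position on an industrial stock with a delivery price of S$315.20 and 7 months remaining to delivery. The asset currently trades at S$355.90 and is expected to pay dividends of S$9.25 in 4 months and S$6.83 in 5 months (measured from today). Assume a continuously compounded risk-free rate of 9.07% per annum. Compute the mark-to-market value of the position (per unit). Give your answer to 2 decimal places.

PV(remaining dividends) I = 9.25·e^(−0.0907·4/12) + 6.83·e^(−0.0907·5/12) = 15.5512
Current forward F = (S − I)·e^(rT) = (355.90 − 15.5512)·e^(0.0907·7/12) = 340.3488 × 1.054333 = 358.8410
Value (long) = (F − K)·e^(−rT) = (358.8410 − 315.20) × 0.948467 = 41.3920
Value = S$41.39

S$41.39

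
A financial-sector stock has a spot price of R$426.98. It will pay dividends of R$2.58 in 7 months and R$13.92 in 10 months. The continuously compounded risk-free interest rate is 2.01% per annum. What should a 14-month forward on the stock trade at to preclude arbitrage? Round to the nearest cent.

R$420.49

PV(dividends) I = 2.58·e^(−0.0201·7/12) + 13.92·e^(−0.0201·10/12)
I = 2.5499 + 13.6888 = 16.2387
F = (S − I)·e^(rT) = (426.98 − 16.2387) · e^(0.0201·14/12)
= 410.7413 · e^0.023450 = 410.7413 × 1.023727 = R$420.49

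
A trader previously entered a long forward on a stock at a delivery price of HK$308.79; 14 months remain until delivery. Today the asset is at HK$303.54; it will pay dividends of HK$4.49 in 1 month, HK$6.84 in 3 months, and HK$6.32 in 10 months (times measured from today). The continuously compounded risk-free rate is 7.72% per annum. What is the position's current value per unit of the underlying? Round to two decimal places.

HK$4.25

PV(remaining dividends) I = 4.49·e^(−0.0772·1/12) + 6.84·e^(−0.0772·3/12) + 6.32·e^(−0.0772·10/12) = 17.0967
Current forward F = (S − I)·e^(rT) = (303.54 − 17.0967)·e^(0.0772·14/12) = 286.4433 × 1.094247 = 313.4397
Value (long) = (F − K)·e^(−rT) = (313.4397 − 308.79) × 0.913870 = 4.2492
Value = HK$4.25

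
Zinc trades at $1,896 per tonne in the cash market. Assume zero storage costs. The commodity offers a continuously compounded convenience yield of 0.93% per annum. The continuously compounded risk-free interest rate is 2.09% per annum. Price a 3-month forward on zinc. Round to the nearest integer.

$1,902 per tonne

Net carry = r + u − y = 0.0209 + 0.0000 − 0.0093 = 0.0116
F = S·e^((r+u−y)T) = 1896 · e^(0.0116 × 3/12) = 1896 · e^0.002900
= 1896 × 1.002904 = $1,902 per tonne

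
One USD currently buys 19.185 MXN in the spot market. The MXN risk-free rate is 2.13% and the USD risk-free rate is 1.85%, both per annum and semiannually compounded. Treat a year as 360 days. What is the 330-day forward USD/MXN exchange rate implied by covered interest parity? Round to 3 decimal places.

19.234

By covered interest parity, F = S · (1+r_MXN/2)^(2T) / (1+r_USD/2)^(2T)
= 19.185 × 1.019612 / 1.017024 = 19.185 × 1.002545
F = 19.234 MXN per USD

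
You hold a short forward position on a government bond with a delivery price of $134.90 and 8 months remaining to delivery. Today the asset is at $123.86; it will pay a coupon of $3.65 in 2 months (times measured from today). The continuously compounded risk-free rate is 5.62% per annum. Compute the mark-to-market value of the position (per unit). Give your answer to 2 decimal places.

PV(remaining coupons) I = 3.65·e^(−0.0562·2/12) = 3.6160
Current forward F = (S − I)·e^(rT) = (123.86 − 3.6160)·e^(0.0562·8/12) = 120.2440 × 1.038177 = 124.8346
Value (long) = (F − K)·e^(−rT) = (124.8346 − 134.90) × 0.963227 = -9.6953
Short position value = −(long value) = $9.70

$9.70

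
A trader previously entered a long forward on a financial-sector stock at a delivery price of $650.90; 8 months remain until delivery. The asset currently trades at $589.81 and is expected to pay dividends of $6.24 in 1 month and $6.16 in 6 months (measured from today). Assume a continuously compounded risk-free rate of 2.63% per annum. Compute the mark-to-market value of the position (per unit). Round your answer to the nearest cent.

-$62.08

PV(remaining dividends) I = 6.24·e^(−0.0263·1/12) + 6.16·e^(−0.0263·6/12) = 12.3059
Current forward F = (S − I)·e^(rT) = (589.81 − 12.3059)·e^(0.0263·8/12) = 577.5041 × 1.017688 = 587.7190
Value (long) = (F − K)·e^(−rT) = (587.7190 − 650.90) × 0.982619 = -62.0829
Value = -$62.08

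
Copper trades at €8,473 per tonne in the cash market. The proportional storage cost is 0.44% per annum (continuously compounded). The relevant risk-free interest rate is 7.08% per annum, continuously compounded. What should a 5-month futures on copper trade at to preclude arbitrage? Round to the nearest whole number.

Net carry = r + u − y = 0.0708 + 0.0044 − 0.0000 = 0.0752
F = S·e^((r+u−y)T) = 8473 · e^(0.0752 × 5/12) = 8473 · e^0.031333
= 8473 × 1.031829 = €8,743 per tonne

€8,743 per tonne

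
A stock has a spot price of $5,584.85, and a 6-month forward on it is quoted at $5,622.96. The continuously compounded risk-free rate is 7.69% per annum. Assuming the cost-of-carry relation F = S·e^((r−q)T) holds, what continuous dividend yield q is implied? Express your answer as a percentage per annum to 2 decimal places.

From F = S·e^((r−q)T): (r − q) = ln(F/S)/T
ln(5622.96/5584.85) = ln(1.006824) = 0.006801
(r − q) = 0.006801 / (6/12) = 0.013602
q = r − ln(F/S)/T = 0.0769 − 0.013602 = 0.063298
q = 6.33%

6.33%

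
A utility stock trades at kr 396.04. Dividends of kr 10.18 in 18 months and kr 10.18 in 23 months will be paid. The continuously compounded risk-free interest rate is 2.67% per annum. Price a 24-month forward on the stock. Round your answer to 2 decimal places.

kr 397.24

PV(dividends) I = 10.18·e^(−0.0267·18/12) + 10.18·e^(−0.0267·23/12)
I = 9.7803 + 9.6721 = 19.4524
F = (S − I)·e^(rT) = (396.04 − 19.4524) · e^(0.0267·24/12)
= 376.5876 · e^0.053400 = 376.5876 × 1.054852 = kr 397.24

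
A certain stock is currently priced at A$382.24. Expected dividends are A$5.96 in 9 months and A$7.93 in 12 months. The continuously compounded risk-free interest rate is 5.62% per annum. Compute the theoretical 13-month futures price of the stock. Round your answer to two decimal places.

PV(dividends) I = 5.96·e^(−0.0562·9/12) + 7.93·e^(−0.0562·12/12)
I = 5.7140 + 7.4966 = 13.2106
F = (S − I)·e^(rT) = (382.24 − 13.2106) · e^(0.0562·13/12)
= 369.0294 · e^0.060883 = 369.0294 × 1.062775 = A$392.20

A$392.20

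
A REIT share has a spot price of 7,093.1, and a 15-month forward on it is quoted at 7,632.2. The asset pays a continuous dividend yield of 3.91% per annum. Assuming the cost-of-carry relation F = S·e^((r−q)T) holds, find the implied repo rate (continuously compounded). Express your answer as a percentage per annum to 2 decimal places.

From F = S·e^((r−q)T): (r − q) = ln(F/S)/T
ln(7632.2/7093.1) = ln(1.076003) = 0.073253
(r − q) = 0.073253 / (15/12) = 0.058602
r = ln(F/S)/T + q = 0.058602 + 0.0391 = 0.097702
r = 9.77%

9.77%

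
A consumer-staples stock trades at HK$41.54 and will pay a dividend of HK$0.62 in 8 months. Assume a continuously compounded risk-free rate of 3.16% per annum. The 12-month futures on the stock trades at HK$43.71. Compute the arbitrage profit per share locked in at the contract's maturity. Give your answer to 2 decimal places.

HK$1.46 per share

PV(dividends) I = 0.62·e^(−0.0316·8/12) = 0.6071
Fair futures F* = (S − I)·e^(rT) = (41.54 − 0.6071)·e^0.031600 = 40.9329 × 1.032105 = 42.2471
Market HK$43.71 > fair 42.2471: forward overpriced → cash-and-carry (borrow at r, buy the stock and collect the dividends, short the forward).
Profit at T = |F_mkt − F*| = |43.71 − 42.2471| = HK$1.46 per share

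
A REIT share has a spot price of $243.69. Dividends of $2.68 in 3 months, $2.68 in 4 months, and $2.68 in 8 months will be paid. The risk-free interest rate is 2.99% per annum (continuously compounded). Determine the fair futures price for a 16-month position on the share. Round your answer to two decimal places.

PV(dividends) I = 2.68·e^(−0.0299·3/12) + 2.68·e^(−0.0299·4/12) + 2.68·e^(−0.0299·8/12)
I = 2.6600 + 2.6534 + 2.6271 = 7.9405
F = (S − I)·e^(rT) = (243.69 − 7.9405) · e^(0.0299·16/12)
= 235.7495 · e^0.039867 = 235.7495 × 1.040672 = $245.34

$245.34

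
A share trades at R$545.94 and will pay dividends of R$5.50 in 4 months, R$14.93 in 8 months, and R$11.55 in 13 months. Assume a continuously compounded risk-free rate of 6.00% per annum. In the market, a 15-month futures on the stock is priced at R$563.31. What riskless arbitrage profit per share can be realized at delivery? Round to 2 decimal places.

PV(dividends) I = 5.50·e^(−0.0600·4/12) + 14.93·e^(−0.0600·8/12) + 11.55·e^(−0.0600·13/12) = 30.5588
Fair futures F* = (S − I)·e^(rT) = (545.94 − 30.5588)·e^0.075000 = 515.3812 × 1.077884 = 555.5211
Market R$563.31 > fair 555.5211: forward overpriced → cash-and-carry (borrow at r, buy the stock and collect the dividends, short the forward).
Profit at T = |F_mkt − F*| = |563.31 − 555.5211| = R$7.79 per share

R$7.79 per share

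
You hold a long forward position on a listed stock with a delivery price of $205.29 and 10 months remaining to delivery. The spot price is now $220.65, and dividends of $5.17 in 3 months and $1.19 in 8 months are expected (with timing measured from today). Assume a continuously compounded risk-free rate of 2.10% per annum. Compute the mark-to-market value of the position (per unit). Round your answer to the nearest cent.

PV(remaining dividends) I = 5.17·e^(−0.0210·3/12) + 1.19·e^(−0.0210·8/12) = 6.3164
Current forward F = (S − I)·e^(rT) = (220.65 − 6.3164)·e^(0.0210·10/12) = 214.3336 × 1.017654 = 218.1174
Value (long) = (F − K)·e^(−rT) = (218.1174 − 205.29) × 0.982652 = 12.6049
Value = $12.60

$12.60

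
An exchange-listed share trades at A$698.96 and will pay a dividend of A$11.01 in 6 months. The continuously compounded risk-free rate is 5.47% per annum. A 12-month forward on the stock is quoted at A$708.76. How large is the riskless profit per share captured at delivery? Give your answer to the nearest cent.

A$18.18 per share

PV(dividends) I = 11.01·e^(−0.0547·6/12) = 10.7130
Fair forward F* = (S − I)·e^(rT) = (698.96 − 10.7130)·e^0.054700 = 688.2470 × 1.056224 = 726.9430
Market A$708.76 < fair 726.9430: forward underpriced → reverse cash-and-carry (short the stock, invest proceeds at r, pay the dividends, go long the forward).
Profit at T = |F_mkt − F*| = |708.76 − 726.9430| = A$18.18 per share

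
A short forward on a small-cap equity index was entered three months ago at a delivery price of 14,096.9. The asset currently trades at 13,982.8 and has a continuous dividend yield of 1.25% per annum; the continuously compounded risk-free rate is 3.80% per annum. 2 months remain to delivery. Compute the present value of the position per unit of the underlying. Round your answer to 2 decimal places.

Current fair forward for the remaining 2 months: F = S·e^((r − q)·T), (r − q) = 0.0380 − 0.0125 = 0.0255
F = 13982.8 · e^(0.0255 × 2/12) = 13982.8 × 1.00425904 = 14042.3533
Value of long forward = (F − K)·e^(−rT) = (14042.3533 − 14096.9) · e^(−0.0380·2/12)
= -54.5467 × 0.99368668 = -54.20
Short position value = −(long value) = 54.20

54.20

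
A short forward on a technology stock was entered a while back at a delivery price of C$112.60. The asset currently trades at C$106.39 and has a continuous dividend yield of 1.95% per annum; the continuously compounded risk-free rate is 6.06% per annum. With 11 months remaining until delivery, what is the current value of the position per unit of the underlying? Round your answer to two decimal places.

C$2.01

Current fair forward for the remaining 11 months: F = S·e^((r − q)·T), (r − q) = 0.0606 − 0.0195 = 0.0411
F = 106.39 · e^(0.0411 × 11/12) = 106.39 × 1.038394 = 110.4747
Value of long forward = (F − K)·e^(−rT) = (110.4747 − 112.60) · e^(−0.0606·11/12)
= -2.1253 × 0.945965 = -2.01
Short position value = −(long value) = C$2.01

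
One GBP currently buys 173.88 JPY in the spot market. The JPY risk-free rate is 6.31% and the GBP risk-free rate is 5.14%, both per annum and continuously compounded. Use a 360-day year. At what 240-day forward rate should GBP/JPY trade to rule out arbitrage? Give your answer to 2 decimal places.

F = S·e^((r_JPY − r_GBP)T) = 173.88 · e^((0.0631 − 0.0514) × 240/360)
= 173.88 · e^0.007800 = 173.88 × 1.007830
F = 175.24 JPY per GBP

175.24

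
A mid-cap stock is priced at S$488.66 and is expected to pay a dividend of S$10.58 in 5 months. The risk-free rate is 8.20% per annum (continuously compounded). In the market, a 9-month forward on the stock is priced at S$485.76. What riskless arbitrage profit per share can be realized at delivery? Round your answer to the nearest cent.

S$23.02 per share

PV(dividends) I = 10.58·e^(−0.0820·5/12) = 10.2246
Fair forward F* = (S − I)·e^(rT) = (488.66 − 10.2246)·e^0.061500 = 478.4354 × 1.063430 = 508.7826
Market S$485.76 < fair 508.7826: forward underpriced → reverse cash-and-carry (short the stock, invest proceeds at r, pay the dividends, go long the forward).
Profit at T = |F_mkt − F*| = |485.76 − 508.7826| = S$23.02 per share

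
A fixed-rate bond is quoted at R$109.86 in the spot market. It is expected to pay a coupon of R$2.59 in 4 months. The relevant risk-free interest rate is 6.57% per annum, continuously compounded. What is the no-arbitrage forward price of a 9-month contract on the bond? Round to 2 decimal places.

PV(coupons) I = 2.59·e^(−0.0657·4/12)
I = 2.5339
F = (S − I)·e^(rT) = (109.86 − 2.5339) · e^(0.0657·9/12)
= 107.3261 · e^0.049275 = 107.3261 × 1.050509 = R$112.75

R$112.75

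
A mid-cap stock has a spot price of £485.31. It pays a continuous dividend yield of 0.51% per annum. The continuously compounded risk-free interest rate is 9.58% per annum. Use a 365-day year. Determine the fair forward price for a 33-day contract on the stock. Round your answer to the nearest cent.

£489.31

F = S·e^((r − q)T) = 485.31 · e^((0.0958 − 0.0051) × 33/365)
= 485.31 · e^0.008200 = 485.31 × 1.008234
F = £489.31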